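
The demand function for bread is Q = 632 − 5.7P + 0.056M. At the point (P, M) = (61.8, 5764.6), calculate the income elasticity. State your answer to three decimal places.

At P = 61.8, M = 5764.6: Q = 602.558.
Holding P constant, ∂Q/∂M = 0.056.
η_M = (∂Q/∂M)·(M/Q) = 0.056 × (5764.6/602.558) = 0.536.

0.536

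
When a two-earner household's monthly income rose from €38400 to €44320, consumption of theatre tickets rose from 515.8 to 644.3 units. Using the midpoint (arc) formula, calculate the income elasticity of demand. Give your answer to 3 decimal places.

ΔQ = 644.3 − 515.8 = 128.5; midpoint Q̄ = (515.8 + 644.3)/2 = 580.05.
ΔI = 44320 − 38400 = 5920; midpoint Ī = (38400 + 44320)/2 = 41360.
η = (ΔQ/Q̄) ÷ (ΔI/Ī) = (128.5/580.05) ÷ (5920/41360) = 1.548.

1.548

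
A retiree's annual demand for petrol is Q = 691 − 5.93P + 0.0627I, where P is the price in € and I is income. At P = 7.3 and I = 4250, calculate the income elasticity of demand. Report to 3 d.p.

At P = 7.3, I = 4250: Q = 914.186.
Holding P constant, ∂Q/∂I = 0.0627.
η_I = (∂Q/∂I)·(I/Q) = 0.0627 × (4250/914.186) = 0.291.

0.291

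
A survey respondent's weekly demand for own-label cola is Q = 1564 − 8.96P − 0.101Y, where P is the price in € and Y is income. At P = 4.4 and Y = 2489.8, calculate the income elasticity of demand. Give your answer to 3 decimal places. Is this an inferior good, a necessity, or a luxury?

At P = 4.4, Y = 2489.8: Q = 1273.106.
Holding P constant, ∂Q/∂Y = −0.101.
η_Y = (∂Q/∂Y)·(Y/Q) = -0.101 × (2489.8/1273.106) = -0.198.
Since η < 0, this is an inferior good.

-0.198 (inferior good)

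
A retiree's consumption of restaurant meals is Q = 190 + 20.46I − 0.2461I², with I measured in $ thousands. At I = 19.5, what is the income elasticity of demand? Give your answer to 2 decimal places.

At I = 19.5: Q = 495.3905.
dQ/dI = 20.46 − 0.4922I = 10.86210.
η = (dQ/dI)·(I/Q) = 10.86210 × (19.5/495.3905) = 0.43.

0.43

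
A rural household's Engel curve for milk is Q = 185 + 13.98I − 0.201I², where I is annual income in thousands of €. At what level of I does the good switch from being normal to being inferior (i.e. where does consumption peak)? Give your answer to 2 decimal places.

dQ/dI = 13.98 − 0.402I.
The good is inferior where dQ/dI < 0. Setting dQ/dI = 0 gives I = 13.98 / 0.402 = 34.78.

34.78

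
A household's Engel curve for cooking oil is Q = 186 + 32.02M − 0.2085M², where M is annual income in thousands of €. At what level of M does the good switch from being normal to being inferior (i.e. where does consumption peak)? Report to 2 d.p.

76.79

dQ/dM = 32.02 − 0.417M.
The good is inferior where dQ/dM < 0. Setting dQ/dM = 0 gives M = 32.02 / 0.417 = 76.79.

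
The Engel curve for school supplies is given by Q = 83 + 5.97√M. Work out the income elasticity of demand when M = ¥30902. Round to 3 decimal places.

0.463

At M = 30902: Q = 1132.464.
dQ/dM = 5.97/(2√M) = 0.0169805 at this income.
η = (dQ/dM)·(M/Q) = 0.0169805 × (30902/1132.464) = 0.463.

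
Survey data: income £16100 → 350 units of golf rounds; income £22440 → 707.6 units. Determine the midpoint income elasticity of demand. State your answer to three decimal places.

2.055

ΔQ = 707.6 − 350 = 357.6; midpoint Q̄ = (350 + 707.6)/2 = 528.8.
ΔI = 22440 − 16100 = 6340; midpoint Ī = (16100 + 22440)/2 = 19270.
η = (ΔQ/Q̄) ÷ (ΔI/Ī) = (357.6/528.8) ÷ (6340/19270) = 2.055.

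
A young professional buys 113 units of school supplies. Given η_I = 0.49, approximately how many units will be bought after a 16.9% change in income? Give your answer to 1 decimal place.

%ΔQ ≈ η × %ΔI = 0.49 × 16.9% = 8.281%.
New Q ≈ 113 × (1 + 0.08281) = 122.4.

122.4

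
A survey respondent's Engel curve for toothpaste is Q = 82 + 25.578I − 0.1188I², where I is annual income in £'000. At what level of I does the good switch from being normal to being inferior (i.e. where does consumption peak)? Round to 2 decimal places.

107.65

dQ/dI = 25.578 − 0.2376I.
The good is inferior where dQ/dI < 0. Setting dQ/dI = 0 gives I = 25.578 / 0.2376 = 107.65.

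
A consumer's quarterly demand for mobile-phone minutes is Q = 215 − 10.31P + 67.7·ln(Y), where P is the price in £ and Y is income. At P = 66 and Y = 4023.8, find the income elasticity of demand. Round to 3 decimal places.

0.702

At P = 66, Y = 4023.8: Q = 96.449.
Holding P constant, ∂Q/∂Y = 67.7/Y = 0.0168249.
η_Y = (∂Q/∂Y)·(Y/Q) = 0.0168249 × (4023.8/96.449) = 0.702.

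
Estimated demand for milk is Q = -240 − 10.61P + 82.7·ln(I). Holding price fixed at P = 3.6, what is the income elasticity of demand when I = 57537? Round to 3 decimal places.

0.132

At P = 3.6, I = 57537: Q = 628.211.
Holding P constant, ∂Q/∂I = 82.7/I = 0.00143734.
η_I = (∂Q/∂I)·(I/Q) = 0.00143734 × (57537/628.211) = 0.132.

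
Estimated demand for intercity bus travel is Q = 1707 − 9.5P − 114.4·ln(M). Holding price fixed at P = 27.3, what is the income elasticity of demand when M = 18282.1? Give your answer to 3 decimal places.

At P = 27.3, M = 18282.1: Q = 324.965.
Holding P constant, ∂Q/∂M = -114.4/M = -0.00625749.
η_M = (∂Q/∂M)·(M/Q) = -0.00625749 × (18282.1/324.965) = -0.352.

-0.352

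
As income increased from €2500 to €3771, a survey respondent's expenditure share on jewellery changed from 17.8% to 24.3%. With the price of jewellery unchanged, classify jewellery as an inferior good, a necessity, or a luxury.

The budget share rises as income rises, so η > 1.

luxury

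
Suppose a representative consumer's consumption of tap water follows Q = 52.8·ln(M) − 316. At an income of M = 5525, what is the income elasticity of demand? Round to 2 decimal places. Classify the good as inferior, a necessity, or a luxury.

At M = 5525: Q = 138.980.
dQ/dM = 52.8/M = 0.00955656 at this income.
η = (dQ/dM)·(M/Q) = 0.00955656 × (5525/138.980) = 0.38.
Since 0 < η < 1, the good is a necessity.

0.38 (necessity)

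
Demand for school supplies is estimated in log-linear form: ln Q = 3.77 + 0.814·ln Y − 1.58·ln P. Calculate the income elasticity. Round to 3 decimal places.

0.814

In a log-linear demand, the coefficient on ln Y is the income elasticity.
So η = 0.814.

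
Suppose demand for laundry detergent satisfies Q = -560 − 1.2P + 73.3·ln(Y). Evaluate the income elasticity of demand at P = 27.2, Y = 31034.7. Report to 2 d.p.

0.44

At P = 27.2, Y = 31034.7: Q = 165.492.
Holding P constant, ∂Q/∂Y = 73.3/Y = 0.00236187.
η_Y = (∂Q/∂Y)·(Y/Q) = 0.00236187 × (31034.7/165.492) = 0.44.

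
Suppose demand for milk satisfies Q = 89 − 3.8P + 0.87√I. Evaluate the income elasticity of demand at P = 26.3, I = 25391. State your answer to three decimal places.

At P = 26.3, I = 25391: Q = 127.691.
Holding P constant, ∂Q/∂I = 0.87/(2√I) = 0.00272992.
η_I = (∂Q/∂I)·(I/Q) = 0.00272992 × (25391/127.691) = 0.543.

0.543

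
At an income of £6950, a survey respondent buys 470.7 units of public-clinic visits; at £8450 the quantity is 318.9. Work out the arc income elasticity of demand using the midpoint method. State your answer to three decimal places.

ΔQ = 318.9 − 470.7 = -151.8; midpoint Q̄ = (470.7 + 318.9)/2 = 394.8.
ΔI = 8450 − 6950 = 1500; midpoint Ī = (6950 + 8450)/2 = 7700.
η = (ΔQ/Q̄) ÷ (ΔI/Ī) = (-151.8/394.8) ÷ (1500/7700) = -1.974.

-1.974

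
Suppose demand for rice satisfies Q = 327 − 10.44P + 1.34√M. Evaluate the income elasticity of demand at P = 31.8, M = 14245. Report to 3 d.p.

At P = 31.8, M = 14245: Q = 154.940.
Holding P constant, ∂Q/∂M = 1.34/(2√M) = 0.00561363.
η_M = (∂Q/∂M)·(M/Q) = 0.00561363 × (14245/154.940) = 0.516.

0.516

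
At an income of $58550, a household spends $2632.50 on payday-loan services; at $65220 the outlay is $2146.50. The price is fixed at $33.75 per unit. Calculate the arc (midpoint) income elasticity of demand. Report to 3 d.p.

-1.887

With a constant price, Q₁ = 2632.50/33.75 = 78.000 and Q₂ = 2146.50/33.75 = 63.600 (equivalently, work directly with expenditure since P cancels).
Midpoint %ΔQ = (2146.50 − 2632.50)/2389.50 = -0.20339; midpoint %ΔI = (65220 − 58550)/61885 = 0.10778.
η = -0.20339 / 0.10778 = -1.887.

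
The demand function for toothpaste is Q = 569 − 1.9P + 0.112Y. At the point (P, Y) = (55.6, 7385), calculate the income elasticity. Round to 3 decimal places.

At P = 55.6, Y = 7385: Q = 1290.480.
Holding P constant, ∂Q/∂Y = 0.112.
η_Y = (∂Q/∂Y)·(Y/Q) = 0.112 × (7385/1290.480) = 0.641.

0.641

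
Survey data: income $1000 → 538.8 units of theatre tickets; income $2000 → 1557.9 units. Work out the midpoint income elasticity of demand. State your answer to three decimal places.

ΔQ = 1557.9 − 538.8 = 1019.1; midpoint Q̄ = (538.8 + 1557.9)/2 = 1048.35.
ΔI = 2000 − 1000 = 1000; midpoint Ī = (1000 + 2000)/2 = 1500.
η = (ΔQ/Q̄) ÷ (ΔI/Ī) = (1019.1/1048.35) ÷ (1000/1500) = 1.458.

1.458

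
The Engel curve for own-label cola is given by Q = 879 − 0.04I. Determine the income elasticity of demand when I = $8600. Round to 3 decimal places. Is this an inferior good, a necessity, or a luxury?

At I = 8600: Q = 535.000.
dQ/dI = −0.04.
η = (dQ/dI)·(I/Q) = -0.04 × (8600/535.000) = -0.643.
Since η < 0, the good is an inferior good.

-0.643 (inferior good)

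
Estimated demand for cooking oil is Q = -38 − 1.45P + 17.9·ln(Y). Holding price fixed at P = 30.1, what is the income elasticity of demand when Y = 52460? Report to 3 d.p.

0.159

At P = 30.1, Y = 52460: Q = 112.889.
Holding P constant, ∂Q/∂Y = 17.9/Y = 0.000341212.
η_Y = (∂Q/∂Y)·(Y/Q) = 0.000341212 × (52460/112.889) = 0.159.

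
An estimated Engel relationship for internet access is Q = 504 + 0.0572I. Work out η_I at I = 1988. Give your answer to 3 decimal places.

0.184

At I = 1988: Q = 617.714.
dQ/dI = 0.0572.
η = (dQ/dI)·(I/Q) = 0.0572 × (1988/617.714) = 0.184.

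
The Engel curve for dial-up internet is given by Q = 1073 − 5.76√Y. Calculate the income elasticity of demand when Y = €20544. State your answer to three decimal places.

At Y = 20544: Q = 247.409.
dQ/dY = -5.76/(2√Y) = -0.0200932 at this income.
η = (dQ/dY)·(Y/Q) = -0.0200932 × (20544/247.409) = -1.668.

-1.668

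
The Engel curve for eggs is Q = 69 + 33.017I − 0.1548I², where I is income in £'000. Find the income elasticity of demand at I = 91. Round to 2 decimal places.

0.25

At I = 91: Q = 1791.6482.
dQ/dI = 33.017 − 0.3096I = 4.84340.
η = (dQ/dI)·(I/Q) = 4.84340 × (91/1791.6482) = 0.25.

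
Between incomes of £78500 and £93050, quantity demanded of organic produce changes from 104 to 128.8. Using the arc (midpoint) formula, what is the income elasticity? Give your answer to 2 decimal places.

1.26

ΔQ = 128.8 − 104 = 24.8; midpoint Q̄ = (104 + 128.8)/2 = 116.4.
ΔI = 93050 − 78500 = 14550; midpoint Ī = (78500 + 93050)/2 = 85775.
η = (ΔQ/Q̄) ÷ (ΔI/Ī) = (24.8/116.4) ÷ (14550/85775) = 1.26.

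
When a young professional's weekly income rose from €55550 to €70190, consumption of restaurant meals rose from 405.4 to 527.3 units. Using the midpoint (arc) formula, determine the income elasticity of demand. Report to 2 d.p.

ΔQ = 527.3 − 405.4 = 121.9; midpoint Q̄ = (405.4 + 527.3)/2 = 466.35.
ΔI = 70190 − 55550 = 14640; midpoint Ī = (55550 + 70190)/2 = 62870.
η = (ΔQ/Q̄) ÷ (ΔI/Ī) = (121.9/466.35) ÷ (14640/62870) = 1.12.

1.12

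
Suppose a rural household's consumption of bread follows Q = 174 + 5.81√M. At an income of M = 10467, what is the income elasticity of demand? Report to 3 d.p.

0.387

At M = 10467: Q = 768.412.
dQ/dM = 5.81/(2√M) = 0.0283946 at this income.
η = (dQ/dM)·(M/Q) = 0.0283946 × (10467/768.412) = 0.387.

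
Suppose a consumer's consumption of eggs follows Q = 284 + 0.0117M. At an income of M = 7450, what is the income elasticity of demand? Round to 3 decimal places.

0.235

At M = 7450: Q = 371.165.
dQ/dM = 0.0117.
η = (dQ/dM)·(M/Q) = 0.0117 × (7450/371.165) = 0.235.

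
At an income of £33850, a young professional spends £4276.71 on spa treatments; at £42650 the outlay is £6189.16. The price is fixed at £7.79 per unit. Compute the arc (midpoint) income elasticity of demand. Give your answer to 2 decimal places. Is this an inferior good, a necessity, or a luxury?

1.59 (luxury)

With a constant price, Q₁ = 4276.71/7.79 = 549.000 and Q₂ = 6189.16/7.79 = 794.501 (equivalently, work directly with expenditure since P cancels).
Midpoint %ΔQ = (6189.16 − 4276.71)/5232.93 = 0.36546; midpoint %ΔI = (42650 − 33850)/38250 = 0.23007.
η = 0.36546 / 0.23007 = 1.59.
η > 1 ⇒ luxury.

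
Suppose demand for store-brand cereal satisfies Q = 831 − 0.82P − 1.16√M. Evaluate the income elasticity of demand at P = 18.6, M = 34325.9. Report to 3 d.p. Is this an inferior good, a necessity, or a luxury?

At P = 18.6, M = 34325.9: Q = 600.832.
Holding P constant, ∂Q/∂M = -1.16/(2√M) = -0.00313052.
η_M = (∂Q/∂M)·(M/Q) = -0.00313052 × (34325.9/600.832) = -0.179.
Since η < 0, this is an inferior good.

-0.179 (inferior good)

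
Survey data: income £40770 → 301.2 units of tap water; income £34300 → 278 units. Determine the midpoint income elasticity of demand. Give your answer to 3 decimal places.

ΔQ = 278 − 301.2 = -23.2; midpoint Q̄ = (301.2 + 278)/2 = 289.6.
ΔI = 34300 − 40770 = -6470; midpoint Ī = (40770 + 34300)/2 = 37535.
η = (ΔQ/Q̄) ÷ (ΔI/Ī) = (-23.2/289.6) ÷ (-6470/37535) = 0.465.

0.465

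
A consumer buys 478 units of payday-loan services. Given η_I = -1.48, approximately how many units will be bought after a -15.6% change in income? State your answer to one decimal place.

588.4

%ΔQ ≈ η × %ΔI = -1.48 × (-15.6%) = 23.088%.
New Q ≈ 478 × (1 + 0.23088) = 588.4.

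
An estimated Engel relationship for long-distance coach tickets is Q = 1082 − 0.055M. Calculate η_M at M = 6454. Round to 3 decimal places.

At M = 6454: Q = 727.030.
dQ/dM = −0.055.
η = (dQ/dM)·(M/Q) = -0.055 × (6454/727.030) = -0.488.

-0.488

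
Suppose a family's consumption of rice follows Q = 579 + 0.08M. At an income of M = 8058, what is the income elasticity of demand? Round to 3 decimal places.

At M = 8058: Q = 1223.640.
dQ/dM = 0.08.
η = (dQ/dM)·(M/Q) = 0.08 × (8058/1223.640) = 0.527.

0.527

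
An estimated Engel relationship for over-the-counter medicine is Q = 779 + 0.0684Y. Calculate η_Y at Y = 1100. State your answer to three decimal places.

At Y = 1100: Q = 854.240.
dQ/dY = 0.0684.
η = (dQ/dY)·(Y/Q) = 0.0684 × (1100/854.240) = 0.088.

0.088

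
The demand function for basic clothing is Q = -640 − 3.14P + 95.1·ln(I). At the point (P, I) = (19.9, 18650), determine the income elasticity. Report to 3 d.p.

At P = 19.9, I = 18650: Q = 232.689.
Holding P constant, ∂Q/∂I = 95.1/I = 0.0050992.
η_I = (∂Q/∂I)·(I/Q) = 0.0050992 × (18650/232.689) = 0.409.

0.409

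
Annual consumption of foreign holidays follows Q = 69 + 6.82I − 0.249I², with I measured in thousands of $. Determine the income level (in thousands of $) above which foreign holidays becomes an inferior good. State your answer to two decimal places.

dQ/dI = 6.82 − 0.498I.
The good is inferior where dQ/dI < 0. Setting dQ/dI = 0 gives I = 6.82 / 0.498 = 13.69.

13.69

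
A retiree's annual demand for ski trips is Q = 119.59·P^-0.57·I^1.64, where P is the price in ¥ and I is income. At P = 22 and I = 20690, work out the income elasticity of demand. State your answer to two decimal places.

1.64

For a multiplicative demand Q = A·P^α·I^β, the income elasticity is β everywhere.
Here β = 1.64, so η = 1.64.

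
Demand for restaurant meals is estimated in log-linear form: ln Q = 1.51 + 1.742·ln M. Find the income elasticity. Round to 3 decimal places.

In a log-linear demand, the coefficient on ln M is the income elasticity.
So η = 1.742.

1.742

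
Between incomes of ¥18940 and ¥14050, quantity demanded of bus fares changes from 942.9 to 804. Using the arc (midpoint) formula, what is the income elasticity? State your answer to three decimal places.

0.536

ΔQ = 804 − 942.9 = -138.9; midpoint Q̄ = (942.9 + 804)/2 = 873.45.
ΔI = 14050 − 18940 = -4890; midpoint Ī = (18940 + 14050)/2 = 16495.
η = (ΔQ/Q̄) ÷ (ΔI/Ī) = (-138.9/873.45) ÷ (-4890/16495) = 0.536.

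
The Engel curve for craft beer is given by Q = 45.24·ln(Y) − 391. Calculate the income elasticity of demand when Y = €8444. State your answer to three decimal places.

2.510

At Y = 8444: Q = 18.024.
dQ/dY = 45.24/Y = 0.00535765 at this income.
η = (dQ/dY)·(Y/Q) = 0.00535765 × (8444/18.024) = 2.510.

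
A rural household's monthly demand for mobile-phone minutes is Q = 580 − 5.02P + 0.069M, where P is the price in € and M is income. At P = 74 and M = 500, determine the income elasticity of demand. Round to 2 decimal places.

At P = 74, M = 500: Q = 243.020.
Holding P constant, ∂Q/∂M = 0.069.
η_M = (∂Q/∂M)·(M/Q) = 0.069 × (500/243.020) = 0.14.

0.14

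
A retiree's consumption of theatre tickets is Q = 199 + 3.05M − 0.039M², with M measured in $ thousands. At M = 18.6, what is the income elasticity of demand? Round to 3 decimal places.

At M = 18.6: Q = 242.2376.
dQ/dM = 3.05 − 0.078M = 1.59920.
η = (dQ/dM)·(M/Q) = 1.59920 × (18.6/242.2376) = 0.123.

0.123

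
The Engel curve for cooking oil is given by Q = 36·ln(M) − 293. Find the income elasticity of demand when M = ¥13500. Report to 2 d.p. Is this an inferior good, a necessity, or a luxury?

0.73 (necessity)

At M = 13500: Q = 49.376.
dQ/dM = 36/M = 0.00266667 at this income.
η = (dQ/dM)·(M/Q) = 0.00266667 × (13500/49.376) = 0.73.
Since 0 < η < 1, the good is a necessity.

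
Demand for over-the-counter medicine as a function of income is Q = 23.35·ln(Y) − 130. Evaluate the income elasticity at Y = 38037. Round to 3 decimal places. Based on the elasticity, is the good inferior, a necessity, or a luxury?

At Y = 38037: Q = 116.256.
dQ/dY = 23.35/Y = 0.000613876 at this income.
η = (dQ/dY)·(Y/Q) = 0.000613876 × (38037/116.256) = 0.201.
Since 0 < η < 1, the good is a necessity.

0.201 (necessity)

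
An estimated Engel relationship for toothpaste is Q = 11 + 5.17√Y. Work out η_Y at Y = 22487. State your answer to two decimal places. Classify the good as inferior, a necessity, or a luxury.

At Y = 22487: Q = 786.276.
dQ/dY = 5.17/(2√Y) = 0.0172383 at this income.
η = (dQ/dY)·(Y/Q) = 0.0172383 × (22487/786.276) = 0.49.
Since 0 < η < 1, the good is a necessity.

0.49 (necessity)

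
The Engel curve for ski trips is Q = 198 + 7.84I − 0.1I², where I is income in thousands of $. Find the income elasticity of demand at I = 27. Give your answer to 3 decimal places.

At I = 27: Q = 336.7800.
dQ/dI = 7.84 − 0.2I = 2.44000.
η = (dQ/dI)·(I/Q) = 2.44000 × (27/336.7800) = 0.196.

0.196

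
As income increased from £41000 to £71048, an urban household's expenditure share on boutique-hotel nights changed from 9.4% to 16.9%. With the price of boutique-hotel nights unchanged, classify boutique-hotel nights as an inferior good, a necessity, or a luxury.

luxury

The budget share rises as income rises, so η > 1.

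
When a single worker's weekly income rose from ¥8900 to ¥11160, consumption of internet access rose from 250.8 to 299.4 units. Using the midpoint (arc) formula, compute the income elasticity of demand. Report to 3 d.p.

0.784

ΔQ = 299.4 − 250.8 = 48.6; midpoint Q̄ = (250.8 + 299.4)/2 = 275.1.
ΔI = 11160 − 8900 = 2260; midpoint Ī = (8900 + 11160)/2 = 10030.
η = (ΔQ/Q̄) ÷ (ΔI/Ī) = (48.6/275.1) ÷ (2260/10030) = 0.784.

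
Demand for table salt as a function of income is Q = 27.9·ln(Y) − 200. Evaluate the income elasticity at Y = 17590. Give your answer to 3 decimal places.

At Y = 17590: Q = 72.725.
dQ/dY = 27.9/Y = 0.00158613 at this income.
η = (dQ/dY)·(Y/Q) = 0.00158613 × (17590/72.725) = 0.384.

0.384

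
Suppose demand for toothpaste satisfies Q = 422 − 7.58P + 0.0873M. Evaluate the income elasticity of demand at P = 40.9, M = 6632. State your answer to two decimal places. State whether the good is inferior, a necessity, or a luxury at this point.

0.84 (necessity)

At P = 40.9, M = 6632: Q = 690.952.
Holding P constant, ∂Q/∂M = 0.0873.
η_M = (∂Q/∂M)·(M/Q) = 0.0873 × (6632/690.952) = 0.84.
Since 0 < η < 1, this is a necessity.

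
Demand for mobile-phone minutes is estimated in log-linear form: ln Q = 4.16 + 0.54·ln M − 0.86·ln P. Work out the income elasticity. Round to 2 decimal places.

0.54

In a log-linear demand, the coefficient on ln M is the income elasticity.
So η = 0.54.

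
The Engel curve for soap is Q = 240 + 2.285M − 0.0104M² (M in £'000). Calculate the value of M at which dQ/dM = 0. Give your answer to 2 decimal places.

109.86

dQ/dM = 2.285 − 0.0208M.
The good is inferior where dQ/dM < 0. Setting dQ/dM = 0 gives M = 2.285 / 0.0208 = 109.86.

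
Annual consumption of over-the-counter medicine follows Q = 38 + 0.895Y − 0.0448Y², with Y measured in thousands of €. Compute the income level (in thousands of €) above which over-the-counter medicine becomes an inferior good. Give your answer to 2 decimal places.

9.99

dQ/dY = 0.895 − 0.0896Y.
The good is inferior where dQ/dY < 0. Setting dQ/dY = 0 gives Y = 0.895 / 0.0896 = 9.99.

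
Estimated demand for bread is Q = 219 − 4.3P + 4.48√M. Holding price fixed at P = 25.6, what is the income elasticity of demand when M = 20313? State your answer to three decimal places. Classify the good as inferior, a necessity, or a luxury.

At P = 25.6, M = 20313: Q = 747.426.
Holding P constant, ∂Q/∂M = 4.48/(2√M) = 0.0157167.
η_M = (∂Q/∂M)·(M/Q) = 0.0157167 × (20313/747.426) = 0.427.
Since 0 < η < 1, this is a necessity.

0.427 (necessity)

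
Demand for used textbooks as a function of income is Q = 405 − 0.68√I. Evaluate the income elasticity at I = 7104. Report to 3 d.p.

-0.082

At I = 7104: Q = 347.686.
dQ/dI = -0.68/(2√I) = -0.00403392 at this income.
η = (dQ/dI)·(I/Q) = -0.00403392 × (7104/347.686) = -0.082.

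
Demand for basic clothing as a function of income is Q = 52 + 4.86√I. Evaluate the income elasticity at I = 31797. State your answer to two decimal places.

At I = 31797: Q = 918.621.
dQ/dI = 4.86/(2√I) = 0.0136274 at this income.
η = (dQ/dI)·(I/Q) = 0.0136274 × (31797/918.621) = 0.47.

0.47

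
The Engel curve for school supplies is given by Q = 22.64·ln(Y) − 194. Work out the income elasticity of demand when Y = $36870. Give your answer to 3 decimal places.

0.514

At Y = 36870: Q = 44.063.
dQ/dY = 22.64/Y = 0.000614049 at this income.
η = (dQ/dY)·(Y/Q) = 0.000614049 × (36870/44.063) = 0.514.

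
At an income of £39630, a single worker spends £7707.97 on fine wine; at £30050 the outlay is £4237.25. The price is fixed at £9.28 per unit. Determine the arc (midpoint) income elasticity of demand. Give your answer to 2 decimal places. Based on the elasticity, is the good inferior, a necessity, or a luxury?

2.11 (luxury)

With a constant price, Q₁ = 7707.97/9.28 = 830.600 and Q₂ = 4237.25/9.28 = 456.600 (equivalently, work directly with expenditure since P cancels).
Midpoint %ΔQ = (4237.25 − 7707.97)/5972.61 = -0.58111; midpoint %ΔI = (30050 − 39630)/34840 = -0.27497.
η = -0.58111 / -0.27497 = 2.11.
η > 1 ⇒ luxury.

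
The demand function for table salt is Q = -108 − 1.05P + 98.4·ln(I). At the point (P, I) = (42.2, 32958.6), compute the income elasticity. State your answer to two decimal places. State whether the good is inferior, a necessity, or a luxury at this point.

0.11 (necessity)

At P = 42.2, I = 32958.6: Q = 871.346.
Holding P constant, ∂Q/∂I = 98.4/I = 0.00298556.
η_I = (∂Q/∂I)·(I/Q) = 0.00298556 × (32958.6/871.346) = 0.11.
Since 0 < η < 1, this is a necessity.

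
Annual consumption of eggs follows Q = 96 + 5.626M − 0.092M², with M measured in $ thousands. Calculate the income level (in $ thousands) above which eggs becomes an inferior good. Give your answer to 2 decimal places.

30.58

dQ/dM = 5.626 − 0.184M.
The good is inferior where dQ/dM < 0. Setting dQ/dM = 0 gives M = 5.626 / 0.184 = 30.58.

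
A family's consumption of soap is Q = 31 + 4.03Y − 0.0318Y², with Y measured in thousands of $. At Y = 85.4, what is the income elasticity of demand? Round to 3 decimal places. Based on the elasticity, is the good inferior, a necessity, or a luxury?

-0.836 (inferior good)

At Y = 85.4: Q = 143.2395.
dQ/dY = 4.03 − 0.0636Y = -1.40144.
η = (dQ/dY)·(Y/Q) = -1.40144 × (85.4/143.2395) = -0.836.
η < 0 ⇒ inferior good.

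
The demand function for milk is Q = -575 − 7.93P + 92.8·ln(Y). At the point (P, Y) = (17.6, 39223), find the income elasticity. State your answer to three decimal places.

At P = 17.6, Y = 39223: Q = 266.979.
Holding P constant, ∂Q/∂Y = 92.8/Y = 0.00236596.
η_Y = (∂Q/∂Y)·(Y/Q) = 0.00236596 × (39223/266.979) = 0.348.

0.348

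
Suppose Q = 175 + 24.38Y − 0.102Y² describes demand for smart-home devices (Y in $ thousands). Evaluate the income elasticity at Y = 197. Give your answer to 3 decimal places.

-3.055

At Y = 197: Q = 1019.3420.
dQ/dY = 24.38 − 0.204Y = -15.80800.
η = (dQ/dY)·(Y/Q) = -15.80800 × (197/1019.3420) = -3.055.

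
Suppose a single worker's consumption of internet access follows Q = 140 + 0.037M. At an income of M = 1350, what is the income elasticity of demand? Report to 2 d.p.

0.26

At M = 1350: Q = 189.950.
dQ/dM = 0.037.
η = (dQ/dM)·(M/Q) = 0.037 × (1350/189.950) = 0.26.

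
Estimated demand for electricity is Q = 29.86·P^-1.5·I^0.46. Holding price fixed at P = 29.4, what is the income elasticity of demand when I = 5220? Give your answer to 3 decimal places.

0.460

For a multiplicative demand Q = A·P^α·I^β, the income elasticity is β everywhere.
Here β = 0.46, so η = 0.460.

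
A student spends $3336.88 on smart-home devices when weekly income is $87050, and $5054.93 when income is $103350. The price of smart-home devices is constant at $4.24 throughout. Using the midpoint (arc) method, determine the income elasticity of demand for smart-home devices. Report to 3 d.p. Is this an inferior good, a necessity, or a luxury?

With a constant price, Q₁ = 3336.88/4.24 = 787.000 and Q₂ = 5054.93/4.24 = 1192.200 (equivalently, work directly with expenditure since P cancels).
Midpoint %ΔQ = (5054.93 − 3336.88)/4195.91 = 0.40946; midpoint %ΔI = (103350 − 87050)/95200 = 0.17122.
η = 0.40946 / 0.17122 = 2.391.
η > 1 ⇒ luxury.

2.391 (luxury)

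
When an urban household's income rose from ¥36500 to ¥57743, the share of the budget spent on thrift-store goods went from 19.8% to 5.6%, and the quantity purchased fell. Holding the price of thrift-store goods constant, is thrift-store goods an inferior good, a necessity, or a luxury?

inferior good

Quantity demanded falls as income rises, so η < 0.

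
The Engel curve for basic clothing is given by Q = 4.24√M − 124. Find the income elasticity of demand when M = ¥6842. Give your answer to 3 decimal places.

At M = 6842: Q = 226.717.
dQ/dM = 4.24/(2√M) = 0.0256297 at this income.
η = (dQ/dM)·(M/Q) = 0.0256297 × (6842/226.717) = 0.773.

0.773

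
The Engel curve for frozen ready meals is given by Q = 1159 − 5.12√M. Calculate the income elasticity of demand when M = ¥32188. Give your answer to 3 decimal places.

At M = 32188: Q = 240.420.
dQ/dM = -5.12/(2√M) = -0.014269 at this income.
η = (dQ/dM)·(M/Q) = -0.014269 × (32188/240.420) = -1.910.

-1.910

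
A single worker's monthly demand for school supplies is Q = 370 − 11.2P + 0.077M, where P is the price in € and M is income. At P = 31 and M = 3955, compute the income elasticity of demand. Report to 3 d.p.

At P = 31, M = 3955: Q = 327.335.
Holding P constant, ∂Q/∂M = 0.077.
η_M = (∂Q/∂M)·(M/Q) = 0.077 × (3955/327.335) = 0.930.

0.930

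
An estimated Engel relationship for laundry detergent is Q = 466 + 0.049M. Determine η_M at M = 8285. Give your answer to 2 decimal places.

0.47

At M = 8285: Q = 871.965.
dQ/dM = 0.049.
η = (dQ/dM)·(M/Q) = 0.049 × (8285/871.965) = 0.47.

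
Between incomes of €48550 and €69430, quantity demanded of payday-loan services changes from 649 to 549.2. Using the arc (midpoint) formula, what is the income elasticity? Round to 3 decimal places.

ΔQ = 549.2 − 649 = -99.8; midpoint Q̄ = (649 + 549.2)/2 = 599.1.
ΔI = 69430 − 48550 = 20880; midpoint Ī = (48550 + 69430)/2 = 58990.
η = (ΔQ/Q̄) ÷ (ΔI/Ī) = (-99.8/599.1) ÷ (20880/58990) = -0.471.

-0.471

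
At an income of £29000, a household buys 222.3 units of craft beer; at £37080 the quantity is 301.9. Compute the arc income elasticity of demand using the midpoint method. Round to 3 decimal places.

ΔQ = 301.9 − 222.3 = 79.6; midpoint Q̄ = (222.3 + 301.9)/2 = 262.1.
ΔI = 37080 − 29000 = 8080; midpoint Ī = (29000 + 37080)/2 = 33040.
η = (ΔQ/Q̄) ÷ (ΔI/Ī) = (79.6/262.1) ÷ (8080/33040) = 1.242.

1.242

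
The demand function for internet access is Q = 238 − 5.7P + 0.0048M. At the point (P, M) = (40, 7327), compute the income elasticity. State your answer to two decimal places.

0.78

At P = 40, M = 7327: Q = 45.170.
Holding P constant, ∂Q/∂M = 0.0048.
η_M = (∂Q/∂M)·(M/Q) = 0.0048 × (7327/45.170) = 0.78.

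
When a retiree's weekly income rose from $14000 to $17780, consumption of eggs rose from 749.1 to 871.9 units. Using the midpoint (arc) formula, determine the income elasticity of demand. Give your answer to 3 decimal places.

ΔQ = 871.9 − 749.1 = 122.8; midpoint Q̄ = (749.1 + 871.9)/2 = 810.5.
ΔI = 17780 − 14000 = 3780; midpoint Ī = (14000 + 17780)/2 = 15890.
η = (ΔQ/Q̄) ÷ (ΔI/Ī) = (122.8/810.5) ÷ (3780/15890) = 0.637.

0.637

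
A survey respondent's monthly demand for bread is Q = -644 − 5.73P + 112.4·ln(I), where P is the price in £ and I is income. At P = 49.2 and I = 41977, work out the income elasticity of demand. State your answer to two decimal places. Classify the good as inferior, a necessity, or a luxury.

At P = 49.2, I = 41977: Q = 270.568.
Holding P constant, ∂Q/∂I = 112.4/I = 0.00267766.
η_I = (∂Q/∂I)·(I/Q) = 0.00267766 × (41977/270.568) = 0.42.
Since 0 < η < 1, this is a necessity.

0.42 (necessity)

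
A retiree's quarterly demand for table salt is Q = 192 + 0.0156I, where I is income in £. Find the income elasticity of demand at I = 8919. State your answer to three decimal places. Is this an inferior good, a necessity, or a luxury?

0.420 (necessity)

At I = 8919: Q = 331.136.
dQ/dI = 0.0156.
η = (dQ/dI)·(I/Q) = 0.0156 × (8919/331.136) = 0.420.
Since 0 < η < 1, the good is a necessity.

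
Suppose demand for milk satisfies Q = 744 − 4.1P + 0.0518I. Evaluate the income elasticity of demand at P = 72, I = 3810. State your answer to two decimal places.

At P = 72, I = 3810: Q = 646.158.
Holding P constant, ∂Q/∂I = 0.0518.
η_I = (∂Q/∂I)·(I/Q) = 0.0518 × (3810/646.158) = 0.31.

0.31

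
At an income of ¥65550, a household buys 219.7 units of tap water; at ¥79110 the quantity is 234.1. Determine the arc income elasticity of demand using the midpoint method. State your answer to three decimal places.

0.339

ΔQ = 234.1 − 219.7 = 14.4; midpoint Q̄ = (219.7 + 234.1)/2 = 226.9.
ΔI = 79110 − 65550 = 13560; midpoint Ī = (65550 + 79110)/2 = 72330.
η = (ΔQ/Q̄) ÷ (ΔI/Ī) = (14.4/226.9) ÷ (13560/72330) = 0.339.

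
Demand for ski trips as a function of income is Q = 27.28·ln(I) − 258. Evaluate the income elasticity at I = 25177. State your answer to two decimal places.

At I = 25177: Q = 18.447.
dQ/dI = 27.28/I = 0.00108353 at this income.
η = (dQ/dI)·(I/Q) = 0.00108353 × (25177/18.447) = 1.48.

1.48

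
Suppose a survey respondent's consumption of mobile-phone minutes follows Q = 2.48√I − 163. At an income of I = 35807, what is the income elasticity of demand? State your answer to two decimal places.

0.77

At I = 35807: Q = 306.284.
dQ/dI = 2.48/(2√I) = 0.00655296 at this income.
η = (dQ/dI)·(I/Q) = 0.00655296 × (35807/306.284) = 0.77.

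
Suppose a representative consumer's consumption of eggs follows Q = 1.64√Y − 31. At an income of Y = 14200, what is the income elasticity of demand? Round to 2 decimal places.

0.59

At Y = 14200: Q = 164.429.
dQ/dY = 1.64/(2√Y) = 0.00688129 at this income.
η = (dQ/dY)·(Y/Q) = 0.00688129 × (14200/164.429) = 0.59.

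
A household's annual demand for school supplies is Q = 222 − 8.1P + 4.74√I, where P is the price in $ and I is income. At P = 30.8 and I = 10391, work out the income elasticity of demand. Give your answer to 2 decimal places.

At P = 30.8, I = 10391: Q = 455.698.
Holding P constant, ∂Q/∂I = 4.74/(2√I) = 0.0232498.
η_I = (∂Q/∂I)·(I/Q) = 0.0232498 × (10391/455.698) = 0.53.

0.53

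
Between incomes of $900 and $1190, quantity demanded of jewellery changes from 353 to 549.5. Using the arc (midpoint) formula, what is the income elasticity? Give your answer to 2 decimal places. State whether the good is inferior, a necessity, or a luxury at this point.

1.57 (luxury)

ΔQ = 549.5 − 353 = 196.5; midpoint Q̄ = (353 + 549.5)/2 = 451.25.
ΔI = 1190 − 900 = 290; midpoint Ī = (900 + 1190)/2 = 1045.
η = (ΔQ/Q̄) ÷ (ΔI/Ī) = (196.5/451.25) ÷ (290/1045) = 1.57.
η > 1 ⇒ luxury.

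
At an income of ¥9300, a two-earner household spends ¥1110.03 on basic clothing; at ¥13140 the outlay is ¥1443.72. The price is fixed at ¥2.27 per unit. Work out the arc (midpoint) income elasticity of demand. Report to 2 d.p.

With a constant price, Q₁ = 1110.03/2.27 = 489.000 and Q₂ = 1443.72/2.27 = 636.000 (equivalently, work directly with expenditure since P cancels).
Midpoint %ΔQ = (1443.72 − 1110.03)/1276.88 = 0.26133; midpoint %ΔI = (13140 − 9300)/11220 = 0.34225.
η = 0.26133 / 0.34225 = 0.76.

0.76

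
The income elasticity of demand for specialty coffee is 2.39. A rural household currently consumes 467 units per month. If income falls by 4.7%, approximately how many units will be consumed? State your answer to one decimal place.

%ΔQ ≈ η × %ΔI = 2.39 × (-4.7%) = -11.233%.
New Q ≈ 467 × (1 − 0.11233) = 414.5.

414.5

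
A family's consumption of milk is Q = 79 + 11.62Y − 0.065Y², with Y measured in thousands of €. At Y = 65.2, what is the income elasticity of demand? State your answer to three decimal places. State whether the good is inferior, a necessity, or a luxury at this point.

0.366 (necessity)

At Y = 65.2: Q = 560.3064.
dQ/dY = 11.62 − 0.13Y = 3.14400.
η = (dQ/dY)·(Y/Q) = 3.14400 × (65.2/560.3064) = 0.366.
0 < η < 1 ⇒ necessity.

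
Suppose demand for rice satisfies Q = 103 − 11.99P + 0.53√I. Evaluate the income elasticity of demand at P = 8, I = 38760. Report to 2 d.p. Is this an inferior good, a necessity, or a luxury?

At P = 8, I = 38760: Q = 111.424.
Holding P constant, ∂Q/∂I = 0.53/(2√I) = 0.00134603.
η_I = (∂Q/∂I)·(I/Q) = 0.00134603 × (38760/111.424) = 0.47.
Since 0 < η < 1, this is a necessity.

0.47 (necessity)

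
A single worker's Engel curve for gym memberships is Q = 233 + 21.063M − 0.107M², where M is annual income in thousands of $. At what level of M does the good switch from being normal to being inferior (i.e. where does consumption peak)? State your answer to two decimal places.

98.43

dQ/dM = 21.063 − 0.214M.
The good is inferior where dQ/dM < 0. Setting dQ/dM = 0 gives M = 21.063 / 0.214 = 98.43.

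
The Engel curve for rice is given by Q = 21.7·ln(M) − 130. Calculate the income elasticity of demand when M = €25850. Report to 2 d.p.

At M = 25850: Q = 90.473.
dQ/dM = 21.7/M = 0.000839458 at this income.
η = (dQ/dM)·(M/Q) = 0.000839458 × (25850/90.473) = 0.24.

0.24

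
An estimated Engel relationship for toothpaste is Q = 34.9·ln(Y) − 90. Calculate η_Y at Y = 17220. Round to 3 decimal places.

At Y = 17220: Q = 250.409.
dQ/dY = 34.9/Y = 0.00202671 at this income.
η = (dQ/dY)·(Y/Q) = 0.00202671 × (17220/250.409) = 0.139.

0.139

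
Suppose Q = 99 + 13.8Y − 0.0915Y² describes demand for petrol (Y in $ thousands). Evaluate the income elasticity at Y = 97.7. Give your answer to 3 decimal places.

-0.694

At Y = 97.7: Q = 573.8660.
dQ/dY = 13.8 − 0.183Y = -4.07910.
η = (dQ/dY)·(Y/Q) = -4.07910 × (97.7/573.8660) = -0.694.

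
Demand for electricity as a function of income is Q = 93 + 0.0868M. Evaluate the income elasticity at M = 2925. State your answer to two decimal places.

0.73

At M = 2925: Q = 346.890.
dQ/dM = 0.0868.
η = (dQ/dM)·(M/Q) = 0.0868 × (2925/346.890) = 0.73.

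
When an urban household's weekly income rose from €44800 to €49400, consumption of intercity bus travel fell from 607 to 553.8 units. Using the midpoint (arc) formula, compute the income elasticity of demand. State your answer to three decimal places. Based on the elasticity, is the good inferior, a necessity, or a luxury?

-0.939 (inferior good)

ΔQ = 553.8 − 607 = -53.2; midpoint Q̄ = (607 + 553.8)/2 = 580.4.
ΔI = 49400 − 44800 = 4600; midpoint Ī = (44800 + 49400)/2 = 47100.
η = (ΔQ/Q̄) ÷ (ΔI/Ī) = (-53.2/580.4) ÷ (4600/47100) = -0.939.
η < 0 ⇒ inferior good.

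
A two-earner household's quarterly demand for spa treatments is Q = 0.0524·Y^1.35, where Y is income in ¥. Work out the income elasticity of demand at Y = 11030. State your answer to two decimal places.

1.35

For Q = A·Y^β the income elasticity is constant and equal to β.
Here β = 1.35, so η = 1.35.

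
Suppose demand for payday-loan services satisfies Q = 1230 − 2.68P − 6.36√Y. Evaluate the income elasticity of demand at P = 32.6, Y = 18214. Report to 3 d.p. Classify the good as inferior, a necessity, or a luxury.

-1.510 (inferior good)

At P = 32.6, Y = 18214: Q = 284.291.
Holding P constant, ∂Q/∂Y = -6.36/(2√Y) = -0.0235627.
η_Y = (∂Q/∂Y)·(Y/Q) = -0.0235627 × (18214/284.291) = -1.510.
Since η < 0, this is an inferior good.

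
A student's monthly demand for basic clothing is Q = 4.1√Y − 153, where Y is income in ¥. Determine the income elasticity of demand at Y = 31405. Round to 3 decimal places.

At Y = 31405: Q = 573.580.
dQ/dY = 4.1/(2√Y) = 0.0115679 at this income.
η = (dQ/dY)·(Y/Q) = 0.0115679 × (31405/573.580) = 0.633.

0.633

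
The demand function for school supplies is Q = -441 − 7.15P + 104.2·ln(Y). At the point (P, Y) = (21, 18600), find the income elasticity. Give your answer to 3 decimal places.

0.241

At P = 21, Y = 18600: Q = 433.232.
Holding P constant, ∂Q/∂Y = 104.2/Y = 0.00560215.
η_Y = (∂Q/∂Y)·(Y/Q) = 0.00560215 × (18600/433.232) = 0.241.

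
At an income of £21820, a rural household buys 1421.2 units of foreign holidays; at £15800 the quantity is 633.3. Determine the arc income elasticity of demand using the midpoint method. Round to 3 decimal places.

2.397

ΔQ = 633.3 − 1421.2 = -787.9; midpoint Q̄ = (1421.2 + 633.3)/2 = 1027.25.
ΔI = 15800 − 21820 = -6020; midpoint Ī = (21820 + 15800)/2 = 18810.
η = (ΔQ/Q̄) ÷ (ΔI/Ī) = (-787.9/1027.25) ÷ (-6020/18810) = 2.397.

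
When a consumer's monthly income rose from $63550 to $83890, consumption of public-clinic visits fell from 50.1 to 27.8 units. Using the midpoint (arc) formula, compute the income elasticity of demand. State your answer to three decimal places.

-2.075

ΔQ = 27.8 − 50.1 = -22.3; midpoint Q̄ = (50.1 + 27.8)/2 = 38.95.
ΔI = 83890 − 63550 = 20340; midpoint Ī = (63550 + 83890)/2 = 73720.
η = (ΔQ/Q̄) ÷ (ΔI/Ī) = (-22.3/38.95) ÷ (20340/73720) = -2.075.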